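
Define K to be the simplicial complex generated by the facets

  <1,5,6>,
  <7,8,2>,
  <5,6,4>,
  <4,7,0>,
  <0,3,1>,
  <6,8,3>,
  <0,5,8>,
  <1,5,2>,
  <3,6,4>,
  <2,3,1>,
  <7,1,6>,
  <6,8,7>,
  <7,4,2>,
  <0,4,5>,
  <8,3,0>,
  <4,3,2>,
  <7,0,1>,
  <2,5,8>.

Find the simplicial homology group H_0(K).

Fix the vertex order 0 < 1 < 2 < 3 < 4 < 5 < 6 < 7 < 8 and write every simplex with vertices in increasing order. Then dim K = 2 and the simplices of K are:

  0-simplices (9): [0], [1], [2], [3], [4], [5], [6], [7], [8]
  1-simplices (27): (27 of them)
  2-simplices (18): [0,1,3], [0,1,7], [0,3,8], [0,4,5], [0,4,7], [0,5,8], [1,2,3], [1,2,5], [1,5,6], [1,6,7], [2,3,4], [2,4,7], [2,5,8], [2,7,8], [3,4,6], [3,6,8], [4,5,6], [6,7,8]

Hence C_0 ≅ Z^9, C_1 ≅ Z^27, C_2 ≅ Z^18.

∂_1: C_1 → C_0 is given by ∂[p,q] = [q] − [p].
The 9×27 boundary matrix has rank 8 and Smith normal form diag(1,1,1,1,1,1,1,1).

∂_2: C_2 → C_1 acts by ∂[p,q,r] = [q,r] − [p,r] + [p,q]. For instance
  ∂[0,5,8] = [5,8] − [0,8] + [0,5],
  ∂[1,2,5] = [2,5] − [1,5] + [1,2].
This gives a 27×18 integer matrix of rank 17; reducing to Smith normal form yields diagonal entries (1,1,1,1,1,1,1,1,1,1,1,1,1,1,1,1,1).

Now H_k = ker ∂_k / im ∂_{k+1}, so:

  H_0: rank C_0 − rank ∂_1 = 9 − 8 = 1, and the invariant factors of ∂_1 are all 1, so H_0 ≅ Z.

(K is a triangulation of the torus T^2.)

H_0 = Z.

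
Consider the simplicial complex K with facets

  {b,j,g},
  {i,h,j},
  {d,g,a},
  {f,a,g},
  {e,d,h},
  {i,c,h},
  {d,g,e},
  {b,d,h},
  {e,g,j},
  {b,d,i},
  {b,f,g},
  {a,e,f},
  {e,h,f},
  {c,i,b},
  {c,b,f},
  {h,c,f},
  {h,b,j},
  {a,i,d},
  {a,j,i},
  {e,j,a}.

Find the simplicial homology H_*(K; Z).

K has 10 vertices, 30 edges, 20 triangles.
rank ∂_0 = 0, rank ∂_1 = 9 ⇒ b_0 = 10 − 0 − 9 = 1; all invariant factors of ∂_1 are 1 so no torsion. So H_0 ≅ Z.
rank ∂_1 = 9, rank ∂_2 = 20 ⇒ b_1 = 30 − 9 − 20 = 1; ∂_2 has invariant factor(s) [2] giving torsion. So H_1 ≅ Z × Z/2.
rank ∂_2 = 20, rank ∂_3 = 0 ⇒ b_2 = 20 − 20 − 0 = 0. So H_2 ≅ 0.

H_0 ≅ Z,  H_1 ≅ Z × Z/2,  H_2 = 0.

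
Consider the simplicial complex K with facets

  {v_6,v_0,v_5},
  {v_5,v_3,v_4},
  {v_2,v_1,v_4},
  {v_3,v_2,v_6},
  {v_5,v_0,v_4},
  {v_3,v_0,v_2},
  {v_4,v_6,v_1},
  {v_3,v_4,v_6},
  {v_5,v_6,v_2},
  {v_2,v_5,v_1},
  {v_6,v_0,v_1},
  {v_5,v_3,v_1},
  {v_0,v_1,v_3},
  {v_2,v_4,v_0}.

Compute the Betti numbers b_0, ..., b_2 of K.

Fix the vertex order v_0 < v_1 < v_2 < v_3 < v_4 < v_5 < v_6 and write every simplex with vertices in increasing order. Then dim K = 2 and the simplices of K are:

  0-simplices (7): [v_0], [v_1], [v_2], [v_3], [v_4], [v_5], [v_6]
  1-simplices (21): (21 of them)
  2-simplices (14): (14 of them)

Hence C_0 ≅ Z^7, C_1 ≅ Z^21, C_2 ≅ Z^14.

The boundary map ∂_1: C_1 → C_0 sends each edge [p,q] (with p < q) to q − p. For instance
  ∂[v_1,v_4] = [v_4] − [v_1].
This gives a 7×21 integer matrix of rank 6; reducing to Smith normal form yields diagonal entries (1,1,1,1,1,1).

∂_2: C_2 → C_1 acts by ∂[p,q,r] = [q,r] − [p,r] + [p,q]. For instance
  ∂[v_0,v_5,v_6] = [v_5,v_6] − [v_0,v_6] + [v_0,v_5],
  ∂[v_1,v_2,v_4] = [v_2,v_4] − [v_1,v_4] + [v_1,v_2].
The 21×14 boundary matrix has rank 13 and Smith normal form diag(1,1,1,1,1,1,1,1,1,1,1,1,1).

Reading off H_k = ker ∂_k / im ∂_{k+1}:

  H_0: rank C_0 − rank ∂_1 = 7 − 6 = 1, and the invariant factors of ∂_1 are all 1, so H_0 = Z.
  H_1: rank ker ∂_1 − rank ∂_2 = (21 − 6) − 13 = 2, and the invariant factors of ∂_2 are all 1, so H_1 = Z^2.
  H_2: rank ker ∂_2 − rank ∂_3 = (14 − 13) − 0 = 1, and there is no ∂_3, so H_2 = Z.

As a check, the Euler characteristic is 7 − 21 + 14 = 0, which agrees with 1 − 2 + 1 = 0.

Hence the Betti numbers are b_0 = 1, b_1 = 2, b_2 = 1.

b_0 = 1, b_1 = 2, b_2 = 1.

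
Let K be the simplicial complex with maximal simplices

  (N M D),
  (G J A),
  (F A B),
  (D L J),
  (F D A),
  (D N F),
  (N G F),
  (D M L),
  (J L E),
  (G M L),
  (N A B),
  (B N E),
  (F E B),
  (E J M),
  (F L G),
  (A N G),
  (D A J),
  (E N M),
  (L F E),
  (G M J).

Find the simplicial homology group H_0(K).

H_0 = Z.

We work with the vertex ordering A < B < D < E < F < G < J < L < M < N. The simplices of K, each written with vertices in increasing order, are:

  0-simplices (10): A, B, D, E, F, G, J, L, M, N
  1-simplices (30): AB, AD, AF, AG, AJ, AN, BE, BF, BN, DF, DJ, DL, DM, DN, EF, EJ, EL, EM, EN, FG, FL, FN, GJ, GL, GM, GN, JL, JM, LM, MN
  2-simplices (20): ABF, ABN, ADF, ADJ, AGJ, AGN, BEF, BEN, DFN, DJL, DLM, DMN, EFL, EJL, EJM, EMN, FGL, FGN, GJM, GLM

Hence C_0 ≅ Z^10, C_1 ≅ Z^30, C_2 ≅ Z^20.

Boundary ∂_1: C_1 → C_0 sends each edge [p,q] (with p < q) to q − p. For instance
  ∂GN = N − G.
This gives a 10×30 integer matrix of rank 9; reducing to Smith normal form yields diagonal entries (1,1,1,1,1,1,1,1,1).

∂_2: C_2 → C_1 acts by ∂[p,q,r] = [q,r] − [p,r] + [p,q]. For instance
  ∂DJL = JL − DL + DJ,
  ∂DFN = FN − DN + DF.
This gives a 30×20 integer matrix of rank 20; reducing to Smith normal form yields diagonal entries (1,1,1,1,1,1,1,1,1,1,1,1,1,1,1,1,1,1,1,2).

Now H_k = ker ∂_k / im ∂_{k+1}, so:

  H_0: rank C_0 − rank ∂_1 = 10 − 9 = 1, and the invariant factors of ∂_1 are all 1, so H_0 ≅ Z.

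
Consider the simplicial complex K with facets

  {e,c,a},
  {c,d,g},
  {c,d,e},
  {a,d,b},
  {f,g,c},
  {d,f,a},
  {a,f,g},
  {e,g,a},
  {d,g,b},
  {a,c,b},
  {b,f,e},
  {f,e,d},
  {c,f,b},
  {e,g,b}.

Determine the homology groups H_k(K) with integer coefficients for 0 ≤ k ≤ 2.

Order the vertices as a < b < c < d < e < f < g. Listing each simplex with vertices in this order, K has dimension 2 with simplices:

  0-simplices (7): a, b, c, d, e, f, g
  1-simplices (21): ab, ac, ad, ae, af, ag, bc, bd, be, bf, bg, cd, ce, cf, cg, de, df, dg, ef, eg, fg
  2-simplices (14): abc, abd, ace, adf, aeg, afg, bcf, bdg, bef, beg, cde, cdg, cfg, def

so the chain groups are C_0 ≅ Z^7, C_1 ≅ Z^21, C_2 ≅ Z^14.

The boundary map ∂_1: C_1 → C_0 is given by ∂[p,q] = [q] − [p]. For instance
  ∂bc = c − b.
The resulting 7×21 matrix has rank 6, and its Smith normal form has invariant factors (1,1,1,1,1,1).

Boundary ∂_2: C_2 → C_1 sends each 2-simplex [p,q,r] to [q,r] − [p,r] + [p,q]. For instance
  ∂abd = bd − ad + ab,
  ∂adf = df − af + ad.
As a 21×14 matrix over Z this has rank 13, with invariant factors (1,1,1,1,1,1,1,1,1,1,1,1,1).

Reading off H_k = ker ∂_k / im ∂_{k+1}:

  H_0: rank C_0 − rank ∂_1 = 7 − 6 = 1, and the invariant factors of ∂_1 are all 1, so H_0 = Z.
  H_1: rank ker ∂_1 − rank ∂_2 = (21 − 6) − 13 = 2, and the invariant factors of ∂_2 are all 1, so H_1 = Z^2.
  H_2: rank ker ∂_2 − rank ∂_3 = (14 − 13) − 0 = 1, and there is no ∂_3, so H_2 = Z.

H_0 = Z,  H_1 = Z^2,  H_2 = Z.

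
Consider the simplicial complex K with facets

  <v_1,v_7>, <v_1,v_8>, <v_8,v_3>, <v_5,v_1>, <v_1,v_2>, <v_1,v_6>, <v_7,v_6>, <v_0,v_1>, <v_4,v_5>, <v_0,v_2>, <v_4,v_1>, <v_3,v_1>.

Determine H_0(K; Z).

H_0 = Z.

Take the total order v_0 < v_1 < v_2 < v_3 < v_4 < v_5 < v_6 < v_7 < v_8 on the vertex set. Then K (dimension 1) consists of the simplices:

  0-simplices (9): [v_0], [v_1], [v_2], [v_3], [v_4], [v_5], [v_6], [v_7], [v_8]
  1-simplices (12): [v_0,v_1], [v_0,v_2], [v_1,v_2], [v_1,v_3], [v_1,v_4], [v_1,v_5], [v_1,v_6], [v_1,v_7], [v_1,v_8], [v_3,v_8], [v_4,v_5], [v_6,v_7]

giving chain groups C_0 ≅ Z^9, C_1 ≅ Z^12.

∂_1: C_1 → C_0 is given by ∂[p,q] = [q] − [p].
As a 9×12 matrix over Z this has rank 8, with invariant factors (1,1,1,1,1,1,1,1).

From H_k ≅ ker(∂_k) / im(∂_{k+1}) we obtain:

  H_0: rank C_0 − rank ∂_1 = 9 − 8 = 1, and the invariant factors of ∂_1 are all 1, so H_0 = Z.

(K is a triangulation of a wedge of 4 circles.)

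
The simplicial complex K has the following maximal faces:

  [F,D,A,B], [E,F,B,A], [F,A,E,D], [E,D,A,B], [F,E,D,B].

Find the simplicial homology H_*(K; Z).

H_0 = Z,  H_1 = 0,  H_2 = 0,  H_3 = Z.

Order the vertices as A < B < D < E < F. Listing each simplex with vertices in this order, K has dimension 3 with simplices:

  0-simplices (5): A, B, D, E, F
  1-simplices (10): AB, AD, AE, AF, BD, BE, BF, DE, DF, EF
  2-simplices (10): ABD, ABE, ABF, ADE, ADF, AEF, BDE, BDF, BEF, DEF
  3-simplices (5): ABDE, ABDF, ABEF, ADEF, BDEF

giving chain groups C_0 ≅ Z^5, C_1 ≅ Z^10, C_2 ≅ Z^10, C_3 ≅ Z^5.

∂_1: C_1 → C_0 sends each edge [p,q] (with p < q) to q − p.
As a 5×10 matrix over Z this has rank 4, with invariant factors (1,1,1,1).

Boundary ∂_2: C_2 → C_1 sends each 2-simplex [p,q,r] to [q,r] − [p,r] + [p,q]. For instance
  ∂AEF = EF − AF + AE,
  ∂BDE = DE − BE + BD.
As a 10×10 matrix over Z this has rank 6, with invariant factors (1,1,1,1,1,1).

The boundary map ∂_3: C_3 → C_2 sends each 3-simplex σ to the alternating sum Σ_i (−1)^i (σ with its i-th vertex removed). For instance
  ∂ABDE = BDE − ADE + ABE − ABD,
  ∂ABEF = BEF − AEF + ABF − ABE.
The 10×5 boundary matrix has rank 4 and Smith normal form diag(1,1,1,1).

From H_k ≅ ker(∂_k) / im(∂_{k+1}) we obtain:

  H_0: rank C_0 − rank ∂_1 = 5 − 4 = 1, and the invariant factors of ∂_1 are all 1, so H_0 ≅ Z.
  H_1: rank ker ∂_1 − rank ∂_2 = (10 − 4) − 6 = 0, and the invariant factors of ∂_2 are all 1, so H_1 ≅ 0.
  H_2: rank ker ∂_2 − rank ∂_3 = (10 − 6) − 4 = 0, and the invariant factors of ∂_3 are all 1, so H_2 ≅ 0.
  H_3: rank ker ∂_3 − rank ∂_4 = (5 − 4) − 0 = 1, and there is no ∂_4, so H_3 ≅ Z.

As a check, the Euler characteristic is 5 − 10 + 10 − 5 = 0, which agrees with 1 − 0 + 0 − 1 = 0.
(K is a triangulation of the 3-sphere S^3.)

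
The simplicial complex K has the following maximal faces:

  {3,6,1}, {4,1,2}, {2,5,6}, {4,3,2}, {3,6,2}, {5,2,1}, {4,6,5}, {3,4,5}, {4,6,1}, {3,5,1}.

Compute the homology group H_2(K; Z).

Take the total order 1 < 2 < 3 < 4 < 5 < 6 on the vertex set. Then K (dimension 2) consists of the simplices:

  0-simplices (6): [1], [2], [3], [4], [5], [6]
  1-simplices (15): [1,2], [1,3], [1,4], [1,5], [1,6], [2,3], [2,4], [2,5], [2,6], [3,4], [3,5], [3,6], [4,5], [4,6], [5,6]
  2-simplices (10): [1,2,4], [1,2,5], [1,3,5], [1,3,6], [1,4,6], [2,3,4], [2,3,6], [2,5,6], [3,4,5], [4,5,6]

so the chain groups are C_0 ≅ Z^6, C_1 ≅ Z^15, C_2 ≅ Z^10.

∂_1: C_1 → C_0 is given by ∂[p,q] = [q] − [p]. For instance
  ∂[3,4] = [4] − [3].
As a 6×15 matrix over Z this has rank 5, with invariant factors (1,1,1,1,1).

Boundary ∂_2: C_2 → C_1 sends each 2-simplex [p,q,r] to [q,r] − [p,r] + [p,q]. For instance
  ∂[4,5,6] = [5,6] − [4,6] + [4,5],
  ∂[1,3,5] = [3,5] − [1,5] + [1,3].
The 15×10 boundary matrix has rank 10 and Smith normal form diag(1,1,1,1,1,1,1,1,1,2).

Now H_k = ker ∂_k / im ∂_{k+1}, so:

  H_2: rank ker ∂_2 − rank ∂_3 = (10 − 10) − 0 = 0, and there is no ∂_3, so H_2 = 0.

H_2 ≅ 0.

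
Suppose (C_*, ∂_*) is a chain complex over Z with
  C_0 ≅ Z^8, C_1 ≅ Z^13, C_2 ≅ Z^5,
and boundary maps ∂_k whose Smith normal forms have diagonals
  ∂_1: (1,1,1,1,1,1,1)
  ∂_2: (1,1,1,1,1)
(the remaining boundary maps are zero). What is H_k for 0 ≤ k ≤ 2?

H_0: b_0 = 8 − 0 − 7 = 1; torsion from ∂_1 factors > 1: none. So H_0 ≅ Z.
H_1: b_1 = 13 − 7 − 5 = 1; torsion from ∂_2 factors > 1: none. So H_1 ≅ Z.
H_2: b_2 = 5 − 5 − 0 = 0; torsion from ∂_3 factors > 1: none. So H_2 ≅ 0.

H_0 ≅ Z,  H_1 ≅ Z,  H_2 = 0.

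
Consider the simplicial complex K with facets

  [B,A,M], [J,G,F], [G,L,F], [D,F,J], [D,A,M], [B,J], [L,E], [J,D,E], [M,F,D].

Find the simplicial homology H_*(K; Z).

H_0 = Z,  H_1 = Z^2,  H_2 = 0.

Take the total order A < B < D < E < F < G < J < L < M on the vertex set. Then K (dimension 2) consists of the simplices:

  0-simplices (9): A, B, D, E, F, G, J, L, M
  1-simplices (17): AB, AD, AM, BJ, BM, DE, DF, DJ, DM, EJ, EL, FG, FJ, FL, FM, GJ, GL
  2-simplices (7): ABM, ADM, DEJ, DFJ, DFM, FGJ, FGL

giving chain groups C_0 ≅ Z^9, C_1 ≅ Z^17, C_2 ≅ Z^7.

Boundary ∂_1: C_1 → C_0 sends each edge [p,q] (with p < q) to q − p. For instance
  ∂FM = M − F.
The resulting 9×17 matrix has rank 8, and its Smith normal form has invariant factors (1,1,1,1,1,1,1,1).

∂_2: C_2 → C_1 maps a triangle to the signed sum of its edges. For instance
  ∂FGL = GL − FL + FG,
  ∂ABM = BM − AM + AB.
As a 17×7 matrix over Z this has rank 7, with invariant factors (1,1,1,1,1,1,1).

Reading off H_k = ker ∂_k / im ∂_{k+1}:

  H_0: rank C_0 − rank ∂_1 = 9 − 8 = 1, and the invariant factors of ∂_1 are all 1, so H_0 ≅ Z.
  H_1: rank ker ∂_1 − rank ∂_2 = (17 − 8) − 7 = 2, and the invariant factors of ∂_2 are all 1, so H_1 ≅ Z^2.
  H_2: rank ker ∂_2 − rank ∂_3 = (7 − 7) − 0 = 0, and there is no ∂_3, so H_2 ≅ 0.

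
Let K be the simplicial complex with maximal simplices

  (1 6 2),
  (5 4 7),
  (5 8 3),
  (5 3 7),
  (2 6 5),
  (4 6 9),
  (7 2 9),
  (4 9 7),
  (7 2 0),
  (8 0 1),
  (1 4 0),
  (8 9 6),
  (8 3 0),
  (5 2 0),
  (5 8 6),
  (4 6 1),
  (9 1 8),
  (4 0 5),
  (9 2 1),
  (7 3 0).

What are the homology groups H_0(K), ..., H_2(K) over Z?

We work with the vertex ordering 0 < 1 < 2 < 3 < 4 < 5 < 6 < 7 < 8 < 9. The simplices of K, each written with vertices in increasing order, are:

  0-simplices (10): [0], [1], [2], [3], [4], [5], [6], [7], [8], [9]
  1-simplices (30): (30 of them)
  2-simplices (20): (20 of them)

Hence C_0 ≅ Z^10, C_1 ≅ Z^30, C_2 ≅ Z^20.

Boundary ∂_1: C_1 → C_0 maps an edge to its endpoints' difference, ∂[p,q] = q − p. For instance
  ∂[8,9] = [9] − [8].
As a 10×30 matrix over Z this has rank 9, with invariant factors (1,1,1,1,1,1,1,1,1).

Boundary ∂_2: C_2 → C_1 acts by ∂[p,q,r] = [q,r] − [p,r] + [p,q]. For instance
  ∂[1,2,9] = [2,9] − [1,9] + [1,2],
  ∂[0,3,7] = [3,7] − [0,7] + [0,3].
The 30×20 boundary matrix has rank 20 and Smith normal form diag(1,1,1,1,1,1,1,1,1,1,1,1,1,1,1,1,1,1,1,2).

Now H_k = ker ∂_k / im ∂_{k+1}, so:

  H_0: rank C_0 − rank ∂_1 = 10 − 9 = 1, and the invariant factors of ∂_1 are all 1, so H_0 = Z.
  H_1: rank ker ∂_1 − rank ∂_2 = (30 − 9) − 20 = 1, and ∂_2 has invariant factor 2 > 1, so H_1 = Z ⊕ Z_2.
  H_2: rank ker ∂_2 − rank ∂_3 = (20 − 20) − 0 = 0, and there is no ∂_3, so H_2 = 0.

As a check, the Euler characteristic is 10 − 30 + 20 = 0, which agrees with 1 − 1 + 0 = 0.

H_0 = Z,  H_1 = Z ⊕ Z_2,  H_2 = 0.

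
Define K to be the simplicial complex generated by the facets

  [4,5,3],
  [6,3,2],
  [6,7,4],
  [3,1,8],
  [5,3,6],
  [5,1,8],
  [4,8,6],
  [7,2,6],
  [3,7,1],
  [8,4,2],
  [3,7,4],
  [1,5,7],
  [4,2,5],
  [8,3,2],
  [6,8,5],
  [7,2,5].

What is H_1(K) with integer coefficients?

We work with the vertex ordering 1 < 2 < 3 < 4 < 5 < 6 < 7 < 8. The simplices of K, each written with vertices in increasing order, are:

  0-simplices (8): [1], [2], [3], [4], [5], [6], [7], [8]
  1-simplices (24): (24 of them)
  2-simplices (16): [1,3,7], [1,3,8], [1,5,7], [1,5,8], [2,3,6], [2,3,8], [2,4,5], [2,4,8], [2,5,7], [2,6,7], [3,4,5], [3,4,7], [3,5,6], [4,6,7], [4,6,8], [5,6,8]

so the chain groups are C_0 ≅ Z^8, C_1 ≅ Z^24, C_2 ≅ Z^16.

The boundary map ∂_1: C_1 → C_0 sends each edge [p,q] (with p < q) to q − p. For instance
  ∂[2,8] = [8] − [2].
This gives a 8×24 integer matrix of rank 7; reducing to Smith normal form yields diagonal entries (1,1,1,1,1,1,1).

The boundary map ∂_2: C_2 → C_1 acts by ∂[p,q,r] = [q,r] − [p,r] + [p,q]. For instance
  ∂[2,4,5] = [4,5] − [2,5] + [2,4],
  ∂[3,4,7] = [4,7] − [3,7] + [3,4].
The 24×16 boundary matrix has rank 15 and Smith normal form diag(1,1,1,1,1,1,1,1,1,1,1,1,1,1,1).

From H_k ≅ ker(∂_k) / im(∂_{k+1}) we obtain:

  H_1: rank ker ∂_1 − rank ∂_2 = (24 − 7) − 15 = 2, and the invariant factors of ∂_2 are all 1, so H_1 = Z^2.

H_1 = Z^2.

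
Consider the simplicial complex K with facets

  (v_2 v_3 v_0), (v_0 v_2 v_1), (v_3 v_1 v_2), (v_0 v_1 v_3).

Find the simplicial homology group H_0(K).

Take the total order v_0 < v_1 < v_2 < v_3 on the vertex set. Then K (dimension 2) consists of the simplices:

  0-simplices (4): [v_0], [v_1], [v_2], [v_3]
  1-simplices (6): [v_0,v_1], [v_0,v_2], [v_0,v_3], [v_1,v_2], [v_1,v_3], [v_2,v_3]
  2-simplices (4): [v_0,v_1,v_2], [v_0,v_1,v_3], [v_0,v_2,v_3], [v_1,v_2,v_3]

giving chain groups C_0 ≅ Z^4, C_1 ≅ Z^6, C_2 ≅ Z^4.

The boundary map ∂_1: C_1 → C_0 maps an edge to its endpoints' difference, ∂[p,q] = q − p. For instance
  ∂[v_0,v_1] = [v_1] − [v_0].
As a 4×6 matrix over Z this has rank 3, with invariant factors (1,1,1).

The boundary map ∂_2: C_2 → C_1 maps a triangle to the signed sum of its edges. For instance
  ∂[v_0,v_2,v_3] = [v_2,v_3] − [v_0,v_3] + [v_0,v_2],
  ∂[v_1,v_2,v_3] = [v_2,v_3] − [v_1,v_3] + [v_1,v_2].
This gives a 6×4 integer matrix of rank 3; reducing to Smith normal form yields diagonal entries (1,1,1).

Now H_k = ker ∂_k / im ∂_{k+1}, so:

  H_0: rank C_0 − rank ∂_1 = 4 − 3 = 1, and the invariant factors of ∂_1 are all 1, so H_0 = Z.

H_0 = Z.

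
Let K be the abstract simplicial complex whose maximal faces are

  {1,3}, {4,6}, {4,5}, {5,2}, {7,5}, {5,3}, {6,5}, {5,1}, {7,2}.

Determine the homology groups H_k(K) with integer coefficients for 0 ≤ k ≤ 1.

H_0 ≅ Z,  H_1 ≅ Z^3.

We work with the vertex ordering 1 < 2 < 3 < 4 < 5 < 6 < 7. The simplices of K, each written with vertices in increasing order, are:

  0-simplices (7): [1], [2], [3], [4], [5], [6], [7]
  1-simplices (9): [1,3], [1,5], [2,5], [2,7], [3,5], [4,5], [4,6], [5,6], [5,7]

giving chain groups C_0 ≅ Z^7, C_1 ≅ Z^9.

∂_1: C_1 → C_0 sends each edge [p,q] (with p < q) to q − p.
As a 7×9 matrix over Z this has rank 6, with invariant factors (1,1,1,1,1,1).

Reading off H_k = ker ∂_k / im ∂_{k+1}:

  H_0: rank C_0 − rank ∂_1 = 7 − 6 = 1, and the invariant factors of ∂_1 are all 1, so H_0 ≅ Z.
  H_1: rank ker ∂_1 − rank ∂_2 = (9 − 6) − 0 = 3, and there is no ∂_2, so H_1 ≅ Z^3.

As a check, the Euler characteristic is 7 − 9 = -2, which agrees with 1 − 3 = -2.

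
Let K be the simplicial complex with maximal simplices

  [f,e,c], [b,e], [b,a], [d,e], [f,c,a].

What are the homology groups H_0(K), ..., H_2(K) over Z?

H_0 ≅ Z,  H_1 ≅ Z,  H_2 = 0.

Fix the vertex order a < b < c < d < e < f and write every simplex with vertices in increasing order. Then dim K = 2 and the simplices of K are:

  0-simplices (6): a, b, c, d, e, f
  1-simplices (8): ab, ac, af, be, ce, cf, de, ef
  2-simplices (2): acf, cef

Hence C_0 ≅ Z^6, C_1 ≅ Z^8, C_2 ≅ Z^2.

The boundary map ∂_1: C_1 → C_0 maps an edge to its endpoints' difference, ∂[p,q] = q − p.
As a 6×8 matrix over Z this has rank 5, with invariant factors (1,1,1,1,1).

Boundary ∂_2: C_2 → C_1 maps a triangle to the signed sum of its edges. For instance
  ∂cef = ef − cf + ce,
  ∂acf = cf − af + ac.
As a 8×2 matrix over Z this has rank 2, with invariant factors (1,1).

Computing H_k = (kernel of ∂_k) / (image of ∂_{k+1}):

  H_0: rank C_0 − rank ∂_1 = 6 − 5 = 1, and the invariant factors of ∂_1 are all 1, so H_0 ≅ Z.
  H_1: rank ker ∂_1 − rank ∂_2 = (8 − 5) − 2 = 1, and the invariant factors of ∂_2 are all 1, so H_1 ≅ Z.
  H_2: rank ker ∂_2 − rank ∂_3 = (2 − 2) − 0 = 0, and there is no ∂_3, so H_2 ≅ 0.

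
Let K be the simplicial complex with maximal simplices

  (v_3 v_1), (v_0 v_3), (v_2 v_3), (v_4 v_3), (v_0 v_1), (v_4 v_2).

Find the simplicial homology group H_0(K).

H_0 = Z.

We work with the vertex ordering v_0 < v_1 < v_2 < v_3 < v_4. The simplices of K, each written with vertices in increasing order, are:

  0-simplices (5): [v_0], [v_1], [v_2], [v_3], [v_4]
  1-simplices (6): [v_0,v_1], [v_0,v_3], [v_1,v_3], [v_2,v_3], [v_2,v_4], [v_3,v_4]

Hence C_0 ≅ Z^5, C_1 ≅ Z^6.

∂_1: C_1 → C_0 is given by ∂[p,q] = [q] − [p]. For instance
  ∂[v_0,v_1] = [v_1] − [v_0].
This gives a 5×6 integer matrix of rank 4; reducing to Smith normal form yields diagonal entries (1,1,1,1).

Now H_k = ker ∂_k / im ∂_{k+1}, so:

  H_0: rank C_0 − rank ∂_1 = 5 − 4 = 1, and the invariant factors of ∂_1 are all 1, so H_0 = Z.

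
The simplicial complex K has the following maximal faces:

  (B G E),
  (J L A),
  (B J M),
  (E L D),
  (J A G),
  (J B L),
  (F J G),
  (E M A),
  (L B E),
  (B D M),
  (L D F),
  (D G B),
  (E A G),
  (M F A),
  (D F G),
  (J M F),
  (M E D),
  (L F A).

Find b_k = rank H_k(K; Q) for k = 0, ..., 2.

b_0 = 1, b_1 = 1, b_2 = 0.

Take the total order A < B < D < E < F < G < J < L < M on the vertex set. Then K (dimension 2) consists of the simplices:

  0-simplices (9): A, B, D, E, F, G, J, L, M
  1-simplices (27): AE, AF, AG, AJ, AL, AM, BD, BE, BG, BJ, BL, BM, DE, DF, DG, DL, DM, EG, EL, EM, FG, FJ, FL, FM, GJ, JL, JM
  2-simplices (18): AEG, AEM, AFL, AFM, AGJ, AJL, BDG, BDM, BEG, BEL, BJL, BJM, DEL, DEM, DFG, DFL, FGJ, FJM

so the chain groups are C_0 ≅ Z^9, C_1 ≅ Z^27, C_2 ≅ Z^18.

Boundary ∂_1: C_1 → C_0 is given by ∂[p,q] = [q] − [p].
The 9×27 boundary matrix has rank 8 and Smith normal form diag(1,1,1,1,1,1,1,1).

Boundary ∂_2: C_2 → C_1 acts by ∂[p,q,r] = [q,r] − [p,r] + [p,q]. For instance
  ∂BDG = DG − BG + BD,
  ∂AEG = EG − AG + AE.
The 27×18 boundary matrix has rank 18 and Smith normal form diag(1,1,1,1,1,1,1,1,1,1,1,1,1,1,1,1,1,2).

From H_k ≅ ker(∂_k) / im(∂_{k+1}) we obtain:

  H_0: rank C_0 − rank ∂_1 = 9 − 8 = 1, and the invariant factors of ∂_1 are all 1, so H_0 ≅ Z.
  H_1: rank ker ∂_1 − rank ∂_2 = (27 − 8) − 18 = 1, and ∂_2 has invariant factor 2 > 1, so H_1 ≅ Z ⊕ Z_2.
  H_2: rank ker ∂_2 − rank ∂_3 = (18 − 18) − 0 = 0, and there is no ∂_3, so H_2 ≅ 0.

(K is a triangulation of the Klein bottle.)

Hence the Betti numbers are b_0 = 1, b_1 = 1, b_2 = 0.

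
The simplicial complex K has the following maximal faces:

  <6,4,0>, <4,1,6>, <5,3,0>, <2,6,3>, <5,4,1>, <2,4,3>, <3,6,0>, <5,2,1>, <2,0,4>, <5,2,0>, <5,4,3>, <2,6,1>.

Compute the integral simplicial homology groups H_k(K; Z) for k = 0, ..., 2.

H_0 = Z,  H_1 = Z/2Z,  H_2 = 0.

We work with the vertex ordering 0 < 1 < 2 < 3 < 4 < 5 < 6. The simplices of K, each written with vertices in increasing order, are:

  0-simplices (7): [0], [1], [2], [3], [4], [5], [6]
  1-simplices (18): [0,2], [0,3], [0,4], [0,5], [0,6], [1,2], [1,4], [1,5], [1,6], [2,3], [2,4], [2,5], [2,6], [3,4], [3,5], [3,6], [4,5], [4,6]
  2-simplices (12): [0,2,4], [0,2,5], [0,3,5], [0,3,6], [0,4,6], [1,2,5], [1,2,6], [1,4,5], [1,4,6], [2,3,4], [2,3,6], [3,4,5]

giving chain groups C_0 ≅ Z^7, C_1 ≅ Z^18, C_2 ≅ Z^12.

∂_1: C_1 → C_0 is given by ∂[p,q] = [q] − [p].
As a 7×18 matrix over Z this has rank 6, with invariant factors (1,1,1,1,1,1).

The boundary map ∂_2: C_2 → C_1 sends each 2-simplex [p,q,r] to [q,r] − [p,r] + [p,q]. For instance
  ∂[1,4,5] = [4,5] − [1,5] + [1,4],
  ∂[3,4,5] = [4,5] − [3,5] + [3,4].
As a 18×12 matrix over Z this has rank 12, with invariant factors (1,1,1,1,1,1,1,1,1,1,1,2).

Now H_k = ker ∂_k / im ∂_{k+1}, so:

  H_0: rank C_0 − rank ∂_1 = 7 − 6 = 1, and the invariant factors of ∂_1 are all 1, so H_0 ≅ Z.
  H_1: rank ker ∂_1 − rank ∂_2 = (18 − 6) − 12 = 0, and ∂_2 has invariant factor 2 > 1, so H_1 ≅ Z/2Z.
  H_2: rank ker ∂_2 − rank ∂_3 = (12 − 12) − 0 = 0, and there is no ∂_3, so H_2 ≅ 0.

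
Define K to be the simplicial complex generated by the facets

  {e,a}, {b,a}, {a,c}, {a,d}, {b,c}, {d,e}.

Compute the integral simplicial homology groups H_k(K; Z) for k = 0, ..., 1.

H_0 ≅ Z,  H_1 ≅ Z^2.

We work with the vertex ordering a < b < c < d < e. The simplices of K, each written with vertices in increasing order, are:

  0-simplices (5): a, b, c, d, e
  1-simplices (6): ab, ac, ad, ae, bc, de

giving chain groups C_0 ≅ Z^5, C_1 ≅ Z^6.

∂_1: C_1 → C_0 maps an edge to its endpoints' difference, ∂[p,q] = q − p. For instance
  ∂ac = c − a.
As a 5×6 matrix over Z this has rank 4, with invariant factors (1,1,1,1).

Reading off H_k = ker ∂_k / im ∂_{k+1}:

  H_0: rank C_0 − rank ∂_1 = 5 − 4 = 1, and the invariant factors of ∂_1 are all 1, so H_0 ≅ Z.
  H_1: rank ker ∂_1 − rank ∂_2 = (6 − 4) − 0 = 2, and there is no ∂_2, so H_1 ≅ Z^2.

(K is a triangulation of a wedge of 2 circles.)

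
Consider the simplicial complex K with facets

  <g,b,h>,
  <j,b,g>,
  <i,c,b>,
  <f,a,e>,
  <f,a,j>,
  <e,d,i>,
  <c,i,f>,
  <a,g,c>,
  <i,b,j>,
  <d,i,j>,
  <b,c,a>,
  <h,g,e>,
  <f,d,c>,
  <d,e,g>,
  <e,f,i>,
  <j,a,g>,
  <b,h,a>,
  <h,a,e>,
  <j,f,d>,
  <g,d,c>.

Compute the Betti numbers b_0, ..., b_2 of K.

Take the total order a < b < c < d < e < f < g < h < i < j on the vertex set. Then K (dimension 2) consists of the simplices:

  0-simplices (10): a, b, c, d, e, f, g, h, i, j
  1-simplices (30): ab, ac, ae, af, ag, ah, aj, bc, bg, bh, bi, bj, cd, cf, cg, ci, de, df, dg, di, dj, ef, eg, eh, ei, fi, fj, gh, gj, ij
  2-simplices (20): abc, abh, acg, aef, aeh, afj, agj, bci, bgh, bgj, bij, cdf, cdg, cfi, deg, dei, dfj, dij, efi, egh

giving chain groups C_0 ≅ Z^10, C_1 ≅ Z^30, C_2 ≅ Z^20.

The boundary map ∂_1: C_1 → C_0 sends each edge [p,q] (with p < q) to q − p.
The resulting 10×30 matrix has rank 9, and its Smith normal form has invariant factors (1,1,1,1,1,1,1,1,1).

The boundary map ∂_2: C_2 → C_1 acts by ∂[p,q,r] = [q,r] − [p,r] + [p,q]. For instance
  ∂deg = eg − dg + de,
  ∂egh = gh − eh + eg.
The resulting 30×20 matrix has rank 20, and its Smith normal form has invariant factors (1,1,1,1,1,1,1,1,1,1,1,1,1,1,1,1,1,1,1,2).

Computing H_k = (kernel of ∂_k) / (image of ∂_{k+1}):

  H_0: rank C_0 − rank ∂_1 = 10 − 9 = 1, and the invariant factors of ∂_1 are all 1, so H_0 ≅ Z.
  H_1: rank ker ∂_1 − rank ∂_2 = (30 − 9) − 20 = 1, and ∂_2 has invariant factor 2 > 1, so H_1 ≅ Z ⊕ Z/2Z.
  H_2: rank ker ∂_2 − rank ∂_3 = (20 − 20) − 0 = 0, and there is no ∂_3, so H_2 ≅ 0.

Hence the Betti numbers are b_0 = 1, b_1 = 1, b_2 = 0.

b_0 = 1, b_1 = 1, b_2 = 0.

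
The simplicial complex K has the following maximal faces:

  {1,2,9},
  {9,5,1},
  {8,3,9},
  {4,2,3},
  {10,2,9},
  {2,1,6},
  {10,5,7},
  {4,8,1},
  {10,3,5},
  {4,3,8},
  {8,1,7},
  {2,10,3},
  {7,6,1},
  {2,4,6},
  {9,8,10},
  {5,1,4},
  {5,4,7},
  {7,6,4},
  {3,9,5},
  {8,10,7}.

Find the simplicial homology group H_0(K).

Take the total order 1 < 2 < 3 < 4 < 5 < 6 < 7 < 8 < 9 < 10 on the vertex set. Then K (dimension 2) consists of the simplices:

  0-simplices (10): [1], [2], [3], [4], [5], [6], [7], [8], [9], [10]
  1-simplices (30): (30 of them)
  2-simplices (20): (20 of them)

so the chain groups are C_0 ≅ Z^10, C_1 ≅ Z^30, C_2 ≅ Z^20.

∂_1: C_1 → C_0 sends each edge [p,q] (with p < q) to q − p.
The 10×30 boundary matrix has rank 9 and Smith normal form diag(1,1,1,1,1,1,1,1,1).

The boundary map ∂_2: C_2 → C_1 maps a triangle to the signed sum of its edges. For instance
  ∂[3,4,8] = [4,8] − [3,8] + [3,4],
  ∂[1,6,7] = [6,7] − [1,7] + [1,6].
The 30×20 boundary matrix has rank 20 and Smith normal form diag(1,1,1,1,1,1,1,1,1,1,1,1,1,1,1,1,1,1,1,2).

Reading off H_k = ker ∂_k / im ∂_{k+1}:

  H_0: rank C_0 − rank ∂_1 = 10 − 9 = 1, and the invariant factors of ∂_1 are all 1, so H_0 ≅ Z.

(K is a triangulation of the Klein bottle.)

H_0 = Z.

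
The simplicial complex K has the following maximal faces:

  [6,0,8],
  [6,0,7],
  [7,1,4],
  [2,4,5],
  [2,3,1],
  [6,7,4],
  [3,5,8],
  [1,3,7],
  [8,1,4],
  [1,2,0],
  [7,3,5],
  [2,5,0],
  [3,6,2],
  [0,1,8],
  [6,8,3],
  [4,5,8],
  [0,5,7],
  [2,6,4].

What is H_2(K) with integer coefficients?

H_2 = Z.

Take the total order 0 < 1 < 2 < 3 < 4 < 5 < 6 < 7 < 8 on the vertex set. Then K (dimension 2) consists of the simplices:

  0-simplices (9): [0], [1], [2], [3], [4], [5], [6], [7], [8]
  1-simplices (27): (27 of them)
  2-simplices (18): [0,1,2], [0,1,8], [0,2,5], [0,5,7], [0,6,7], [0,6,8], [1,2,3], [1,3,7], [1,4,7], [1,4,8], [2,3,6], [2,4,5], [2,4,6], [3,5,7], [3,5,8], [3,6,8], [4,5,8], [4,6,7]

Hence C_0 ≅ Z^9, C_1 ≅ Z^27, C_2 ≅ Z^18.

Boundary ∂_1: C_1 → C_0 maps an edge to its endpoints' difference, ∂[p,q] = q − p. For instance
  ∂[2,5] = [5] − [2].
This gives a 9×27 integer matrix of rank 8; reducing to Smith normal form yields diagonal entries (1,1,1,1,1,1,1,1).

∂_2: C_2 → C_1 maps a triangle to the signed sum of its edges. For instance
  ∂[2,3,6] = [3,6] − [2,6] + [2,3],
  ∂[1,2,3] = [2,3] − [1,3] + [1,2].
The resulting 27×18 matrix has rank 17, and its Smith normal form has invariant factors (1,1,1,1,1,1,1,1,1,1,1,1,1,1,1,1,1).

Now H_k = ker ∂_k / im ∂_{k+1}, so:

  H_2: rank ker ∂_2 − rank ∂_3 = (18 − 17) − 0 = 1, and there is no ∂_3, so H_2 = Z.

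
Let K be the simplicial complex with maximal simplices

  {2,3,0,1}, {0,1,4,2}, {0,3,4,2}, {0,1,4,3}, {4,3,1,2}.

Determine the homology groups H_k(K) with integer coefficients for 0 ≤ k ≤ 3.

K has 5 vertices, 10 edges, 10 triangles, 5 3-simplices.
rank ∂_0 = 0, rank ∂_1 = 4 ⇒ b_0 = 5 − 0 − 4 = 1; all invariant factors of ∂_1 are 1 so no torsion. So H_0 = Z.
rank ∂_1 = 4, rank ∂_2 = 6 ⇒ b_1 = 10 − 4 − 6 = 0; all invariant factors of ∂_2 are 1 so no torsion. So H_1 = 0.
rank ∂_2 = 6, rank ∂_3 = 4 ⇒ b_2 = 10 − 6 − 4 = 0; all invariant factors of ∂_3 are 1 so no torsion. So H_2 = 0.
rank ∂_3 = 4, rank ∂_4 = 0 ⇒ b_3 = 5 − 4 − 0 = 1. So H_3 = Z.

H_0 ≅ Z,  H_1 = 0,  H_2 = 0,  H_3 ≅ Z.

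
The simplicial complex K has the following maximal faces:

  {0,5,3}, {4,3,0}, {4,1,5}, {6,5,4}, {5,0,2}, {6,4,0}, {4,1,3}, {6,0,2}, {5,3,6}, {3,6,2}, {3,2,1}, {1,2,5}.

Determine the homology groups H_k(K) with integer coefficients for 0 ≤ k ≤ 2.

H_0 = Z,  H_1 = Z/2,  H_2 = 0.

We work with the vertex ordering 0 < 1 < 2 < 3 < 4 < 5 < 6. The simplices of K, each written with vertices in increasing order, are:

  0-simplices (7): [0], [1], [2], [3], [4], [5], [6]
  1-simplices (18): [0,2], [0,3], [0,4], [0,5], [0,6], [1,2], [1,3], [1,4], [1,5], [2,3], [2,5], [2,6], [3,4], [3,5], [3,6], [4,5], [4,6], [5,6]
  2-simplices (12): [0,2,5], [0,2,6], [0,3,4], [0,3,5], [0,4,6], [1,2,3], [1,2,5], [1,3,4], [1,4,5], [2,3,6], [3,5,6], [4,5,6]

Hence C_0 ≅ Z^7, C_1 ≅ Z^18, C_2 ≅ Z^12.

Boundary ∂_1: C_1 → C_0 maps an edge to its endpoints' difference, ∂[p,q] = q − p. For instance
  ∂[0,6] = [6] − [0].
As a 7×18 matrix over Z this has rank 6, with invariant factors (1,1,1,1,1,1).

∂_2: C_2 → C_1 acts by ∂[p,q,r] = [q,r] − [p,r] + [p,q]. For instance
  ∂[3,5,6] = [5,6] − [3,6] + [3,5],
  ∂[0,3,4] = [3,4] − [0,4] + [0,3].
The 18×12 boundary matrix has rank 12 and Smith normal form diag(1,1,1,1,1,1,1,1,1,1,1,2).

Reading off H_k = ker ∂_k / im ∂_{k+1}:

  H_0: rank C_0 − rank ∂_1 = 7 − 6 = 1, and the invariant factors of ∂_1 are all 1, so H_0 ≅ Z.
  H_1: rank ker ∂_1 − rank ∂_2 = (18 − 6) − 12 = 0, and ∂_2 has invariant factor 2 > 1, so H_1 ≅ Z/2.
  H_2: rank ker ∂_2 − rank ∂_3 = (12 − 12) − 0 = 0, and there is no ∂_3, so H_2 ≅ 0.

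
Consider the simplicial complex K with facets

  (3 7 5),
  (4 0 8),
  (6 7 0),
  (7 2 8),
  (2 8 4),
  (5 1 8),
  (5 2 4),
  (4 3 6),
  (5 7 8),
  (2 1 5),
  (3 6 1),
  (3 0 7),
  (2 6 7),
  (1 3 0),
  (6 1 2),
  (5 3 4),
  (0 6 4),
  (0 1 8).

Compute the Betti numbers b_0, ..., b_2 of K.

Fix the vertex order 0 < 1 < 2 < 3 < 4 < 5 < 6 < 7 < 8 and write every simplex with vertices in increasing order. Then dim K = 2 and the simplices of K are:

  0-simplices (9): [0], [1], [2], [3], [4], [5], [6], [7], [8]
  1-simplices (27): (27 of them)
  2-simplices (18): [0,1,3], [0,1,8], [0,3,7], [0,4,6], [0,4,8], [0,6,7], [1,2,5], [1,2,6], [1,3,6], [1,5,8], [2,4,5], [2,4,8], [2,6,7], [2,7,8], [3,4,5], [3,4,6], [3,5,7], [5,7,8]

Hence C_0 ≅ Z^9, C_1 ≅ Z^27, C_2 ≅ Z^18.

The boundary map ∂_1: C_1 → C_0 is given by ∂[p,q] = [q] − [p]. For instance
  ∂[5,7] = [7] − [5].
The resulting 9×27 matrix has rank 8, and its Smith normal form has invariant factors (1,1,1,1,1,1,1,1).

The boundary map ∂_2: C_2 → C_1 acts by ∂[p,q,r] = [q,r] − [p,r] + [p,q]. For instance
  ∂[5,7,8] = [7,8] − [5,8] + [5,7],
  ∂[1,3,6] = [3,6] − [1,6] + [1,3].
The 27×18 boundary matrix has rank 18 and Smith normal form diag(1,1,1,1,1,1,1,1,1,1,1,1,1,1,1,1,1,2).

From H_k ≅ ker(∂_k) / im(∂_{k+1}) we obtain:

  H_0: rank C_0 − rank ∂_1 = 9 − 8 = 1, and the invariant factors of ∂_1 are all 1, so H_0 ≅ Z.
  H_1: rank ker ∂_1 − rank ∂_2 = (27 − 8) − 18 = 1, and ∂_2 has invariant factor 2 > 1, so H_1 ≅ Z ⊕ Z/2Z.
  H_2: rank ker ∂_2 − rank ∂_3 = (18 − 18) − 0 = 0, and there is no ∂_3, so H_2 ≅ 0.

Hence the Betti numbers are b_0 = 1, b_1 = 1, b_2 = 0.

b_0 = 1, b_1 = 1, b_2 = 0.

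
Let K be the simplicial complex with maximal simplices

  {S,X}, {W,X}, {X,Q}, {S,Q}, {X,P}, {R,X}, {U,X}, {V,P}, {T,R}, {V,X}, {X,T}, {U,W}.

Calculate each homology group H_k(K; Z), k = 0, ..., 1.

We work with the vertex ordering P < Q < R < S < T < U < V < W < X. The simplices of K, each written with vertices in increasing order, are:

  0-simplices (9): P, Q, R, S, T, U, V, W, X
  1-simplices (12): PV, PX, QS, QX, RT, RX, SX, TX, UW, UX, VX, WX

giving chain groups C_0 ≅ Z^9, C_1 ≅ Z^12.

Boundary ∂_1: C_1 → C_0 sends each edge [p,q] (with p < q) to q − p.
This gives a 9×12 integer matrix of rank 8; reducing to Smith normal form yields diagonal entries (1,1,1,1,1,1,1,1).

From H_k ≅ ker(∂_k) / im(∂_{k+1}) we obtain:

  H_0: rank C_0 − rank ∂_1 = 9 − 8 = 1, and the invariant factors of ∂_1 are all 1, so H_0 = Z.
  H_1: rank ker ∂_1 − rank ∂_2 = (12 − 8) − 0 = 4, and there is no ∂_2, so H_1 = Z^4.

H_0 ≅ Z,  H_1 ≅ Z^4.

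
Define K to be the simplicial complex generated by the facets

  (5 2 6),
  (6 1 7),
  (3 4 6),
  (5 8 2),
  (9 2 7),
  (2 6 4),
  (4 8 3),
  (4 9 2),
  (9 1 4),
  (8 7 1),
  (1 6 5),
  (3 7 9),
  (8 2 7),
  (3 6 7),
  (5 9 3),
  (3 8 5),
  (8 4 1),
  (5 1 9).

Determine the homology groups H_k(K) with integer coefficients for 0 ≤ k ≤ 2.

H_0 = Z,  H_1 = Z^2,  H_2 = Z.

Fix the vertex order 1 < 2 < 3 < 4 < 5 < 6 < 7 < 8 < 9 and write every simplex with vertices in increasing order. Then dim K = 2 and the simplices of K are:

  0-simplices (9): [1], [2], [3], [4], [5], [6], [7], [8], [9]
  1-simplices (27): (27 of them)
  2-simplices (18): [1,4,8], [1,4,9], [1,5,6], [1,5,9], [1,6,7], [1,7,8], [2,4,6], [2,4,9], [2,5,6], [2,5,8], [2,7,8], [2,7,9], [3,4,6], [3,4,8], [3,5,8], [3,5,9], [3,6,7], [3,7,9]

so the chain groups are C_0 ≅ Z^9, C_1 ≅ Z^27, C_2 ≅ Z^18.

∂_1: C_1 → C_0 sends each edge [p,q] (with p < q) to q − p.
This gives a 9×27 integer matrix of rank 8; reducing to Smith normal form yields diagonal entries (1,1,1,1,1,1,1,1).

∂_2: C_2 → C_1 acts by ∂[p,q,r] = [q,r] − [p,r] + [p,q]. For instance
  ∂[1,4,9] = [4,9] − [1,9] + [1,4],
  ∂[3,6,7] = [6,7] − [3,7] + [3,6].
As a 27×18 matrix over Z this has rank 17, with invariant factors (1,1,1,1,1,1,1,1,1,1,1,1,1,1,1,1,1).

Computing H_k = (kernel of ∂_k) / (image of ∂_{k+1}):

  H_0: rank C_0 − rank ∂_1 = 9 − 8 = 1, and the invariant factors of ∂_1 are all 1, so H_0 ≅ Z.
  H_1: rank ker ∂_1 − rank ∂_2 = (27 − 8) − 17 = 2, and the invariant factors of ∂_2 are all 1, so H_1 ≅ Z^2.
  H_2: rank ker ∂_2 − rank ∂_3 = (18 − 17) − 0 = 1, and there is no ∂_3, so H_2 ≅ Z.

As a check, the Euler characteristic is 9 − 27 + 18 = 0, which agrees with 1 − 2 + 1 = 0.
(K is a triangulation of the torus T^2.)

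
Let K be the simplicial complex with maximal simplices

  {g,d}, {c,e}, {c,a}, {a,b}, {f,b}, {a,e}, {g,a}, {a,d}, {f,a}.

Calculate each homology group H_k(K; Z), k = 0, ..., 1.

Fix the vertex order a < b < c < d < e < f < g and write every simplex with vertices in increasing order. Then dim K = 1 and the simplices of K are:

  0-simplices (7): a, b, c, d, e, f, g
  1-simplices (9): ab, ac, ad, ae, af, ag, bf, ce, dg

giving chain groups C_0 ≅ Z^7, C_1 ≅ Z^9.

∂_1: C_1 → C_0 is given by ∂[p,q] = [q] − [p]. For instance
  ∂ac = c − a.
This gives a 7×9 integer matrix of rank 6; reducing to Smith normal form yields diagonal entries (1,1,1,1,1,1).

Computing H_k = (kernel of ∂_k) / (image of ∂_{k+1}):

  H_0: rank C_0 − rank ∂_1 = 7 − 6 = 1, and the invariant factors of ∂_1 are all 1, so H_0 ≅ Z.
  H_1: rank ker ∂_1 − rank ∂_2 = (9 − 6) − 0 = 3, and there is no ∂_2, so H_1 ≅ Z^3.

H_0 = Z,  H_1 = Z^3.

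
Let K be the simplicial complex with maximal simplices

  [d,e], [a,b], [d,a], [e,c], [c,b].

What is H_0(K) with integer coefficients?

H_0 = Z.

Take the total order a < b < c < d < e on the vertex set. Then K (dimension 1) consists of the simplices:

  0-simplices (5): a, b, c, d, e
  1-simplices (5): ab, ad, bc, ce, de

giving chain groups C_0 ≅ Z^5, C_1 ≅ Z^5.

Boundary ∂_1: C_1 → C_0 is given by ∂[p,q] = [q] − [p]. For instance
  ∂ce = e − c.
This gives a 5×5 integer matrix of rank 4; reducing to Smith normal form yields diagonal entries (1,1,1,1).

Now H_k = ker ∂_k / im ∂_{k+1}, so:

  H_0: rank C_0 − rank ∂_1 = 5 − 4 = 1, and the invariant factors of ∂_1 are all 1, so H_0 = Z.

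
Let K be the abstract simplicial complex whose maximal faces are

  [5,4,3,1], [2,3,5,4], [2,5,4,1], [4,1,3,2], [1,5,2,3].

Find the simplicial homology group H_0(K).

Fix the vertex order 1 < 2 < 3 < 4 < 5 and write every simplex with vertices in increasing order. Then dim K = 3 and the simplices of K are:

  0-simplices (5): [1], [2], [3], [4], [5]
  1-simplices (10): [1,2], [1,3], [1,4], [1,5], [2,3], [2,4], [2,5], [3,4], [3,5], [4,5]
  2-simplices (10): [1,2,3], [1,2,4], [1,2,5], [1,3,4], [1,3,5], [1,4,5], [2,3,4], [2,3,5], [2,4,5], [3,4,5]
  3-simplices (5): [1,2,3,4], [1,2,3,5], [1,2,4,5], [1,3,4,5], [2,3,4,5]

so the chain groups are C_0 ≅ Z^5, C_1 ≅ Z^10, C_2 ≅ Z^10, C_3 ≅ Z^5.

Boundary ∂_1: C_1 → C_0 is given by ∂[p,q] = [q] − [p].
This gives a 5×10 integer matrix of rank 4; reducing to Smith normal form yields diagonal entries (1,1,1,1).

Boundary ∂_2: C_2 → C_1 sends each 2-simplex [p,q,r] to [q,r] − [p,r] + [p,q]. For instance
  ∂[2,3,5] = [3,5] − [2,5] + [2,3],
  ∂[1,2,4] = [2,4] − [1,4] + [1,2].
The resulting 10×10 matrix has rank 6, and its Smith normal form has invariant factors (1,1,1,1,1,1).

Boundary ∂_3: C_3 → C_2 sends each 3-simplex σ to the alternating sum Σ_i (−1)^i (σ with its i-th vertex removed). For instance
  ∂[1,2,3,4] = [2,3,4] − [1,3,4] + [1,2,4] − [1,2,3],
  ∂[1,2,3,5] = [2,3,5] − [1,3,5] + [1,2,5] − [1,2,3].
As a 10×5 matrix over Z this has rank 4, with invariant factors (1,1,1,1).

Reading off H_k = ker ∂_k / im ∂_{k+1}:

  H_0: rank C_0 − rank ∂_1 = 5 − 4 = 1, and the invariant factors of ∂_1 are all 1, so H_0 ≅ Z.

H_0 = Z.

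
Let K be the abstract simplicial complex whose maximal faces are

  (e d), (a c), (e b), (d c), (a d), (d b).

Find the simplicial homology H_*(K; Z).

Fix the vertex order a < b < c < d < e and write every simplex with vertices in increasing order. Then dim K = 1 and the simplices of K are:

  0-simplices (5): a, b, c, d, e
  1-simplices (6): ac, ad, bd, be, cd, de

so the chain groups are C_0 ≅ Z^5, C_1 ≅ Z^6.

Boundary ∂_1: C_1 → C_0 sends each edge [p,q] (with p < q) to q − p. For instance
  ∂be = e − b.
The 5×6 boundary matrix has rank 4 and Smith normal form diag(1,1,1,1).

From H_k ≅ ker(∂_k) / im(∂_{k+1}) we obtain:

  H_0: rank C_0 − rank ∂_1 = 5 − 4 = 1, and the invariant factors of ∂_1 are all 1, so H_0 = Z.
  H_1: rank ker ∂_1 − rank ∂_2 = (6 − 4) − 0 = 2, and there is no ∂_2, so H_1 = Z^2.

H_0 = Z,  H_1 = Z^2.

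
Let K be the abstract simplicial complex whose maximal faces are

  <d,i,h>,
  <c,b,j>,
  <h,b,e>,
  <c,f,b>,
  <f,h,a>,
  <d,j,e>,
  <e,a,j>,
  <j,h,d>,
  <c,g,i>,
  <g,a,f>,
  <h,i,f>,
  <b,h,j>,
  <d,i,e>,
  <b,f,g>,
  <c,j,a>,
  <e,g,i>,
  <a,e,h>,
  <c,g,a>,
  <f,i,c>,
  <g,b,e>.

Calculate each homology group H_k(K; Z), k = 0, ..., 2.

K has 10 vertices, 30 edges, 20 triangles.
rank ∂_0 = 0, rank ∂_1 = 9 ⇒ b_0 = 10 − 0 − 9 = 1; all invariant factors of ∂_1 are 1 so no torsion. So H_0 ≅ Z.
rank ∂_1 = 9, rank ∂_2 = 20 ⇒ b_1 = 30 − 9 − 20 = 1; ∂_2 has invariant factor(s) [2] giving torsion. So H_1 ≅ Z ⊕ Z/2.
rank ∂_2 = 20, rank ∂_3 = 0 ⇒ b_2 = 20 − 20 − 0 = 0. So H_2 ≅ 0.

H_0 ≅ Z,  H_1 ≅ Z ⊕ Z/2,  H_2 = 0.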